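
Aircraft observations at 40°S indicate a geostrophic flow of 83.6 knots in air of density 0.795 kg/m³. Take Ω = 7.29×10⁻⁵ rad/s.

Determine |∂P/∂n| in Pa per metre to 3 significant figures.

Coriolis parameter at 40°S:
f = 2Ω sin φ = 2 × 7.29×10⁻⁵ × sin 40° = 9.37×10⁻⁵ s⁻¹
Wind speed in SI: 83.6 knots = 43.0 m/s
Geostrophic balance rearranged: |∂P/∂n| = f ρ V_g
|∂P/∂n| = 9.37×10⁻⁵ × 0.795 × 43.0 = 3.20×10⁻³ Pa/m

3.20×10⁻³ Pa/m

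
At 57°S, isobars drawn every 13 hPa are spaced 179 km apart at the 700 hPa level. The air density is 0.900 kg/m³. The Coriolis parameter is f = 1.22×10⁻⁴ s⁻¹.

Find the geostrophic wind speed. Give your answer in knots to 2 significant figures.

130 knots

Pressure gradient: |∂P/∂n| = 1300 Pa / 179000 m = 7.26×10⁻³ Pa/m
Geostrophic balance (pressure-gradient force = Coriolis force):
V_g = (1/(fρ)) |∂P/∂n| = 7.26×10⁻³ / (1.22×10⁻⁴ × 0.900) = 66.1 m/s
Converting: 66.1 m/s × 1.944 = 130 knots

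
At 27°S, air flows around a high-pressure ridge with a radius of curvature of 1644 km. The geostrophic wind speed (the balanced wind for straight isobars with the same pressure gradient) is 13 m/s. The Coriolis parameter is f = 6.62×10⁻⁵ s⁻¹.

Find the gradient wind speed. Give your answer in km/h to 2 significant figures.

54 km/h

Around a high, pressure-gradient force acts outward with centrifugal, so Coriolis balances both:
fV = (1/ρ)|∂P/∂n| + V²/R  →  V² − fR·V + fR·V_g = 0
With fR = 6.62×10⁻⁵ × 1644×10³ m = 109 m/s:
V = [fR − √((fR)² − 4 fR V_g)]/2 = [109 − √(109² − 4×109×13)]/2 = 15.1 m/s
Supergeostrophic (V > V_g = 13 m/s), as expected around a high.
Converting: 15.1 m/s × 3.6 = 54 km/h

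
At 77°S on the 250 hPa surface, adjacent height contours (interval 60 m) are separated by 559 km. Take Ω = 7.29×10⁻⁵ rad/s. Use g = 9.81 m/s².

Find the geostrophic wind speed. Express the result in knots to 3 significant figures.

14.4 knots

Coriolis parameter at 77°S:
f = 2Ω sin φ = 2 × 7.29×10⁻⁵ × sin 77° = 1.42×10⁻⁴ s⁻¹
Height gradient: |∂Z/∂n| = 60 m / 559000 m = 1.07×10⁻⁴
On a pressure surface, geostrophic balance gives V_g = (g/f)|∂Z/∂n|:
V_g = 9.81 × 1.07×10⁻⁴ / 1.42×10⁻⁴ = 7.41 m/s
Converting: 7.41 m/s × 1.944 = 14.4 knots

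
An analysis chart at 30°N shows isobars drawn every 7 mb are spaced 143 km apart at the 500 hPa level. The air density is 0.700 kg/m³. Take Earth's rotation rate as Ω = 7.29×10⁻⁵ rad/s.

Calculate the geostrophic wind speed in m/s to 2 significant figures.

96 m/s

Coriolis parameter at 30°N:
f = 2Ω sin φ = 2 × 7.29×10⁻⁵ × sin 30° = 7.29×10⁻⁵ s⁻¹
Pressure gradient: |∂P/∂n| = 700 Pa / 143000 m = 4.90×10⁻³ Pa/m
Geostrophic balance (pressure-gradient force = Coriolis force):
V_g = (1/(fρ)) |∂P/∂n| = 4.90×10⁻³ / (7.29×10⁻⁵ × 0.700) = 95.9 m/s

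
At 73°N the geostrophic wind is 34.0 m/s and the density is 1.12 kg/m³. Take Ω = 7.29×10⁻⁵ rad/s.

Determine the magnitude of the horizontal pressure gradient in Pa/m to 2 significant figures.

Coriolis parameter at 73°N:
f = 2Ω sin φ = 2 × 7.29×10⁻⁵ × sin 73° = 1.39×10⁻⁴ s⁻¹
Geostrophic balance rearranged: |∂P/∂n| = f ρ V_g
|∂P/∂n| = 1.39×10⁻⁴ × 1.12 × 34.0 = 5.31×10⁻³ Pa/m

5.3×10⁻³ Pa/m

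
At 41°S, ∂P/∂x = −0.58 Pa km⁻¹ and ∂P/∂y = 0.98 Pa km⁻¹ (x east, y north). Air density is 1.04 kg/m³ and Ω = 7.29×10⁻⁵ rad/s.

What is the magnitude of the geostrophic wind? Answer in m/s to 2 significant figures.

11 m/s

Coriolis parameter at 41°S:
f = 2Ω sin φ = 2 × 7.29×10⁻⁵ × sin 41° = 9.57×10⁻⁵ s⁻¹
In the Southern Hemisphere f is negative: f = −9.57×10⁻⁵ s⁻¹.
Component geostrophic relations (x east, y north):
u_g = −(1/(fρ)) ∂P/∂y,  v_g = (1/(fρ)) ∂P/∂x
u_g = −(0.98×10⁻³)/(−9.57×10⁻⁵ × 1.04) = 9.85 m/s;  v_g = (−0.58×10⁻³)/(−9.57×10⁻⁵ × 1.04) = 5.83 m/s
|V_g| = √(u_g² + v_g²) = 11.4 m/s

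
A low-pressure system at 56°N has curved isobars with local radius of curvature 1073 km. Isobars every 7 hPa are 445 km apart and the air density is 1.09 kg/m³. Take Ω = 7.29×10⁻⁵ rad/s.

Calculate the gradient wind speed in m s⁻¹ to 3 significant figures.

11.0 m s⁻¹

Coriolis parameter at 56°N:
f = 2Ω sin φ = 2 × 7.29×10⁻⁵ × sin 56° = 1.21×10⁻⁴ s⁻¹
Pressure gradient: |∂P/∂n| = 700 Pa / 445000 m = 1.57×10⁻³ Pa/m
Geostrophic speed: V_g = |∂P/∂n|/(fρ) = 1.57×10⁻³/(1.21×10⁻⁴ × 1.09) = 11.9 m/s
Around a low, centrifugal force acts outward with Coriolis, so pressure-gradient force balances both:
(1/ρ)|∂P/∂n| = fV + V²/R  →  V² + fR·V − fR·V_g = 0
With fR = 1.21×10⁻⁴ × 1073×10³ m = 130 m/s:
V = [−fR + √((fR)² + 4 fR V_g)]/2 = [−130 + √(130² + 4×130×11.9)]/2 = 11 m/s
Subgeostrophic (V < V_g = 11.9 m/s), as expected around a low.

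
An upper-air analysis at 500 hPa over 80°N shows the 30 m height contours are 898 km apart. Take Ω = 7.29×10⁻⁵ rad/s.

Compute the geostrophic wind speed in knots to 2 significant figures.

4.4 knots

Coriolis parameter at 80°N:
f = 2Ω sin φ = 2 × 7.29×10⁻⁵ × sin 80° = 1.44×10⁻⁴ s⁻¹
Height gradient: |∂Z/∂n| = 30 m / 898000 m = 3.34×10⁻⁵
On a pressure surface, geostrophic balance gives V_g = (g/f)|∂Z/∂n|:
V_g = 9.81 × 3.34×10⁻⁵ / 1.44×10⁻⁴ = 2.28 m/s
Converting: 2.28 m/s × 1.944 = 4.4 knots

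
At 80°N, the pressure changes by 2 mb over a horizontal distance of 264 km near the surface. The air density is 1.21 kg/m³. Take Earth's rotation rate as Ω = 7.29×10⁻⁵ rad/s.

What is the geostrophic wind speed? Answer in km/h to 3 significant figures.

15.7 km/h

Coriolis parameter at 80°N:
f = 2Ω sin φ = 2 × 7.29×10⁻⁵ × sin 80° = 1.44×10⁻⁴ s⁻¹
Pressure gradient: |∂P/∂n| = 200 Pa / 264000 m = 7.58×10⁻⁴ Pa/m
Geostrophic balance (pressure-gradient force = Coriolis force):
V_g = (1/(fρ)) |∂P/∂n| = 7.58×10⁻⁴ / (1.44×10⁻⁴ × 1.21) = 4.36 m/s
Converting: 4.36 m/s × 3.6 = 15.7 km/h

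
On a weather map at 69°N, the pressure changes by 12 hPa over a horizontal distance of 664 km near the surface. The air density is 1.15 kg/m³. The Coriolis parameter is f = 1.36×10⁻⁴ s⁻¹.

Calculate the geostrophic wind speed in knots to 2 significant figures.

Pressure gradient: |∂P/∂n| = 1200 Pa / 664000 m = 1.81×10⁻³ Pa/m
Geostrophic balance (pressure-gradient force = Coriolis force):
V_g = (1/(fρ)) |∂P/∂n| = 1.81×10⁻³ / (1.36×10⁻⁴ × 1.15) = 11.6 m/s
Converting: 11.6 m/s × 1.944 = 22 knots

22 knots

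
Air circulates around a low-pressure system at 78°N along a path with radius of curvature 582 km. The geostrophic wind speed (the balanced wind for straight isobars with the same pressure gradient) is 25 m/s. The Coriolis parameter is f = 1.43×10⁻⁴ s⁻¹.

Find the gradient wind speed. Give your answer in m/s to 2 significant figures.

20 m/s

Around a low, centrifugal force acts outward with Coriolis, so pressure-gradient force balances both:
(1/ρ)|∂P/∂n| = fV + V²/R  →  V² + fR·V − fR·V_g = 0
With fR = 1.43×10⁻⁴ × 582×10³ m = 83.2 m/s:
V = [−fR + √((fR)² + 4 fR V_g)]/2 = [−83.2 + √(83.2² + 4×83.2×25)]/2 = 20.1 m/s
Subgeostrophic (V < V_g = 25 m/s), as expected around a low.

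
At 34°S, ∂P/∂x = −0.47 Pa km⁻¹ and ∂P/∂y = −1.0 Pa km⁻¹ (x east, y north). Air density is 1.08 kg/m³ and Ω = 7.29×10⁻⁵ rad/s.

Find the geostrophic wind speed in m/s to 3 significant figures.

Coriolis parameter at 34°S:
f = 2Ω sin φ = 2 × 7.29×10⁻⁵ × sin 34° = 8.15×10⁻⁵ s⁻¹
In the Southern Hemisphere f is negative: f = −8.15×10⁻⁵ s⁻¹.
Component geostrophic relations (x east, y north):
u_g = −(1/(fρ)) ∂P/∂y,  v_g = (1/(fρ)) ∂P/∂x
u_g = −(−1.0×10⁻³)/(−8.15×10⁻⁵ × 1.08) = −11.4 m/s;  v_g = (−0.47×10⁻³)/(−8.15×10⁻⁵ × 1.08) = 5.34 m/s
|V_g| = √(u_g² + v_g²) = 12.5 m/s

12.5 m/s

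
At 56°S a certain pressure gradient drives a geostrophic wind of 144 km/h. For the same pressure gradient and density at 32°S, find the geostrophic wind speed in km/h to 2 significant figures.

With the same pressure gradient and density, V_g ∝ 1/f ∝ 1/sin φ.
V₂ = V₁ · sin φ₁ / sin φ₂ = 144 × sin 56° / sin 32°
V₂ = 144 × 0.8290/0.5299 = 230 km/h

230 km/h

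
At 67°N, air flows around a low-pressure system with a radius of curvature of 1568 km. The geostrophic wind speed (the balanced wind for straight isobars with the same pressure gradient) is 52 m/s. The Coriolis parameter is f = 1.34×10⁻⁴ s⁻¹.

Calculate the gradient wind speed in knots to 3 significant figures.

83.9 knots

Around a low, centrifugal force acts outward with Coriolis, so pressure-gradient force balances both:
(1/ρ)|∂P/∂n| = fV + V²/R  →  V² + fR·V − fR·V_g = 0
With fR = 1.34×10⁻⁴ × 1568×10³ m = 210 m/s:
V = [−fR + √((fR)² + 4 fR V_g)]/2 = [−210 + √(210² + 4×210×52)]/2 = 43.1 m/s
Subgeostrophic (V < V_g = 52 m/s), as expected around a low.
Converting: 43.1 m/s × 1.944 = 83.9 knots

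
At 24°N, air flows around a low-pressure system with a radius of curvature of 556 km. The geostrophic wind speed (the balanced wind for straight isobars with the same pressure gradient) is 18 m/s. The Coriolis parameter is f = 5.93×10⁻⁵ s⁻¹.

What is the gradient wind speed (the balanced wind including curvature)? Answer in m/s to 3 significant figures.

12.9 m/s

Around a low, centrifugal force acts outward with Coriolis, so pressure-gradient force balances both:
(1/ρ)|∂P/∂n| = fV + V²/R  →  V² + fR·V − fR·V_g = 0
With fR = 5.93×10⁻⁵ × 556×10³ m = 33.0 m/s:
V = [−fR + √((fR)² + 4 fR V_g)]/2 = [−33.0 + √(33.0² + 4×33.0×18)]/2 = 12.9 m/s
Subgeostrophic (V < V_g = 18 m/s), as expected around a low.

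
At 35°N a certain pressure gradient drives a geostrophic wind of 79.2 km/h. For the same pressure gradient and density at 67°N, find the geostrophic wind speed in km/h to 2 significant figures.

With the same pressure gradient and density, V_g ∝ 1/f ∝ 1/sin φ.
V₂ = V₁ · sin φ₁ / sin φ₂ = 79.2 × sin 35° / sin 67°
V₂ = 79.2 × 0.5736/0.9205 = 49 km/h

49 km/h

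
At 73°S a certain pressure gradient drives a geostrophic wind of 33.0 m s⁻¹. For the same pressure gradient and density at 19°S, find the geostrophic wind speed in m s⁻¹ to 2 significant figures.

97 m s⁻¹

With the same pressure gradient and density, V_g ∝ 1/f ∝ 1/sin φ.
V₂ = V₁ · sin φ₁ / sin φ₂ = 33.0 × sin 73° / sin 19°
V₂ = 33.0 × 0.9563/0.3256 = 97 m s⁻¹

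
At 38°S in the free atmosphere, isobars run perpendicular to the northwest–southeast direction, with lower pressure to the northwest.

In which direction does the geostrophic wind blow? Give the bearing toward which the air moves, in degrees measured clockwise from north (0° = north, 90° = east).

The pressure-gradient force points toward the northwest (bearing 315°).
Geostrophic balance: in the Southern Hemisphere the Coriolis force deflects motion to the left, so the geostrophic wind blows 90° to the left of the pressure-gradient force (low pressure on the right).
Rotating 315° by 90° counterclockwise gives 225° — the wind blows toward the southwest.

225°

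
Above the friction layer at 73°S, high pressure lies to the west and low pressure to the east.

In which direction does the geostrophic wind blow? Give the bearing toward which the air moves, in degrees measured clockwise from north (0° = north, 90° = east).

The pressure-gradient force points toward the east (bearing 090°).
Geostrophic balance: in the Southern Hemisphere the Coriolis force deflects motion to the left, so the geostrophic wind blows 90° to the left of the pressure-gradient force (low pressure on the right).
Rotating 090° by 90° counterclockwise gives 000° — the wind blows toward the north.

000°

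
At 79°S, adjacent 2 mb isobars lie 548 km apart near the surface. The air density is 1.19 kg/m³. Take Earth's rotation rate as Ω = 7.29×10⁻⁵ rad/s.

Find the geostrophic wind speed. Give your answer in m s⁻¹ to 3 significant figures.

Coriolis parameter at 79°S:
f = 2Ω sin φ = 2 × 7.29×10⁻⁵ × sin 79° = 1.43×10⁻⁴ s⁻¹
Pressure gradient: |∂P/∂n| = 200 Pa / 548000 m = 3.65×10⁻⁴ Pa/m
Geostrophic balance (pressure-gradient force = Coriolis force):
V_g = (1/(fρ)) |∂P/∂n| = 3.65×10⁻⁴ / (1.43×10⁻⁴ × 1.19) = 2.14 m/s

2.14 m s⁻¹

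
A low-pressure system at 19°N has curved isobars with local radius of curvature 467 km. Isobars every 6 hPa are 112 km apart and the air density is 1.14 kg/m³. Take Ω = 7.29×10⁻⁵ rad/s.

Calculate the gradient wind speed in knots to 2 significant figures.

Coriolis parameter at 19°N:
f = 2Ω sin φ = 2 × 7.29×10⁻⁵ × sin 19° = 4.75×10⁻⁵ s⁻¹
Pressure gradient: |∂P/∂n| = 600 Pa / 112000 m = 5.36×10⁻³ Pa/m
Geostrophic speed: V_g = |∂P/∂n|/(fρ) = 5.36×10⁻³/(4.75×10⁻⁵ × 1.14) = 99.0 m/s
Around a low, centrifugal force acts outward with Coriolis, so pressure-gradient force balances both:
(1/ρ)|∂P/∂n| = fV + V²/R  →  V² + fR·V − fR·V_g = 0
With fR = 4.75×10⁻⁵ × 467×10³ m = 22.2 m/s:
V = [−fR + √((fR)² + 4 fR V_g)]/2 = [−22.2 + √(22.2² + 4×22.2×99)]/2 = 37.1 m/s
Subgeostrophic (V < V_g = 99 m/s), as expected around a low.
Converting: 37.1 m/s × 1.944 = 72 knots

72 knots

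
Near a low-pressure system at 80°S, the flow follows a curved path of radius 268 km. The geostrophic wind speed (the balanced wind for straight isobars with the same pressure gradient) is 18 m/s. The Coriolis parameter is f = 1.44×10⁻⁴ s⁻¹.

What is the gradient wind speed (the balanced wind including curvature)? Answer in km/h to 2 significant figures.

Around a low, centrifugal force acts outward with Coriolis, so pressure-gradient force balances both:
(1/ρ)|∂P/∂n| = fV + V²/R  →  V² + fR·V − fR·V_g = 0
With fR = 1.44×10⁻⁴ × 268×10³ m = 38.6 m/s:
V = [−fR + √((fR)² + 4 fR V_g)]/2 = [−38.6 + √(38.6² + 4×38.6×18)]/2 = 13.4 m/s
Subgeostrophic (V < V_g = 18 m/s), as expected around a low.
Converting: 13.4 m/s × 3.6 = 48 km/h

48 km/h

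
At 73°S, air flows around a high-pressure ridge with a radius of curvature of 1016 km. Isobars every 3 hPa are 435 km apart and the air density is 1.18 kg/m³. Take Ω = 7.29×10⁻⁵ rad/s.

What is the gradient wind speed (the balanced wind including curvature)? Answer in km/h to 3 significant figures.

Coriolis parameter at 73°S:
f = 2Ω sin φ = 2 × 7.29×10⁻⁵ × sin 73° = 1.39×10⁻⁴ s⁻¹
Pressure gradient: |∂P/∂n| = 300 Pa / 435000 m = 6.90×10⁻⁴ Pa/m
Geostrophic speed: V_g = |∂P/∂n|/(fρ) = 6.90×10⁻⁴/(1.39×10⁻⁴ × 1.18) = 4.19 m/s
Around a high, pressure-gradient force acts outward with centrifugal, so Coriolis balances both:
fV = (1/ρ)|∂P/∂n| + V²/R  →  V² − fR·V + fR·V_g = 0
With fR = 1.39×10⁻⁴ × 1016×10³ m = 142 m/s:
V = [fR − √((fR)² − 4 fR V_g)]/2 = [142 − √(142² − 4×142×4.19)]/2 = 4.32 m/s
Supergeostrophic (V > V_g = 4.19 m/s), as expected around a high.
Converting: 4.32 m/s × 3.6 = 15.6 km/h

15.6 km/h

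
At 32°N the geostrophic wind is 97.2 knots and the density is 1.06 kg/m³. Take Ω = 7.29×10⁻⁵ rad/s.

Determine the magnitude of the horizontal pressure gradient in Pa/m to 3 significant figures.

Coriolis parameter at 32°N:
f = 2Ω sin φ = 2 × 7.29×10⁻⁵ × sin 32° = 7.73×10⁻⁵ s⁻¹
Wind speed in SI: 97.2 knots = 50.0 m/s
Geostrophic balance rearranged: |∂P/∂n| = f ρ V_g
|∂P/∂n| = 7.73×10⁻⁵ × 1.06 × 50.0 = 4.10×10⁻³ Pa/m

4.10×10⁻³ Pa/m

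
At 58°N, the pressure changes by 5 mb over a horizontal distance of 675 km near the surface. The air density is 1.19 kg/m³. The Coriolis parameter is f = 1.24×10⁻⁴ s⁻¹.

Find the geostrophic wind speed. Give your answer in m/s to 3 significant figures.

Pressure gradient: |∂P/∂n| = 500 Pa / 675000 m = 7.41×10⁻⁴ Pa/m
Geostrophic balance (pressure-gradient force = Coriolis force):
V_g = (1/(fρ)) |∂P/∂n| = 7.41×10⁻⁴ / (1.24×10⁻⁴ × 1.19) = 5.02 m/s

5.02 m/s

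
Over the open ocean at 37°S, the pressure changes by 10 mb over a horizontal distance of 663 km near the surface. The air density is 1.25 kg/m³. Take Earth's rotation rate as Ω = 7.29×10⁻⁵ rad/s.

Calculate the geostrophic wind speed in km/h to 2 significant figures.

Coriolis parameter at 37°S:
f = 2Ω sin φ = 2 × 7.29×10⁻⁵ × sin 37° = 8.77×10⁻⁵ s⁻¹
Pressure gradient: |∂P/∂n| = 1000 Pa / 663000 m = 1.51×10⁻³ Pa/m
Geostrophic balance (pressure-gradient force = Coriolis force):
V_g = (1/(fρ)) |∂P/∂n| = 1.51×10⁻³ / (8.77×10⁻⁵ × 1.25) = 13.8 m/s
Converting: 13.8 m/s × 3.6 = 50 km/h

50 km/h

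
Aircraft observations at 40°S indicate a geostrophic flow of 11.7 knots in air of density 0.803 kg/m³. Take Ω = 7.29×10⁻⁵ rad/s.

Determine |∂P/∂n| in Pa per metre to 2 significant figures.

4.5×10⁻⁴ Pa/m

Coriolis parameter at 40°S:
f = 2Ω sin φ = 2 × 7.29×10⁻⁵ × sin 40° = 9.37×10⁻⁵ s⁻¹
Wind speed in SI: 11.7 knots = 6.02 m/s
Geostrophic balance rearranged: |∂P/∂n| = f ρ V_g
|∂P/∂n| = 9.37×10⁻⁵ × 0.803 × 6.02 = 4.53×10⁻⁴ Pa/m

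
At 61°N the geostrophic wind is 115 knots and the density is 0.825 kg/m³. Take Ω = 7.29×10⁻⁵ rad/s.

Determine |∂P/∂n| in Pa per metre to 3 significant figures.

Coriolis parameter at 61°N:
f = 2Ω sin φ = 2 × 7.29×10⁻⁵ × sin 61° = 1.28×10⁻⁴ s⁻¹
Wind speed in SI: 115 knots = 59.2 m/s
Geostrophic balance rearranged: |∂P/∂n| = f ρ V_g
|∂P/∂n| = 1.28×10⁻⁴ × 0.825 × 59.2 = 6.22×10⁻³ Pa/m

6.22×10⁻³ Pa/m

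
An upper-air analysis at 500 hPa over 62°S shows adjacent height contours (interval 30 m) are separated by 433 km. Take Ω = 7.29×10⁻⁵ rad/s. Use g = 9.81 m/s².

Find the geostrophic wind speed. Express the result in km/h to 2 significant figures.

19 km/h

Coriolis parameter at 62°S:
f = 2Ω sin φ = 2 × 7.29×10⁻⁵ × sin 62° = 1.29×10⁻⁴ s⁻¹
Height gradient: |∂Z/∂n| = 30 m / 433000 m = 6.93×10⁻⁵
On a pressure surface, geostrophic balance gives V_g = (g/f)|∂Z/∂n|:
V_g = 9.81 × 6.93×10⁻⁵ / 1.29×10⁻⁴ = 5.28 m/s
Converting: 5.28 m/s × 3.6 = 19 km/h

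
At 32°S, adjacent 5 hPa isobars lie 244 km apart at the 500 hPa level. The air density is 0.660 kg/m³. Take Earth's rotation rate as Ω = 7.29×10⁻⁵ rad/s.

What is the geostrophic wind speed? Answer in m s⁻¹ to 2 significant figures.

40 m s⁻¹

Coriolis parameter at 32°S:
f = 2Ω sin φ = 2 × 7.29×10⁻⁵ × sin 32° = 7.73×10⁻⁵ s⁻¹
Pressure gradient: |∂P/∂n| = 500 Pa / 244000 m = 2.05×10⁻³ Pa/m
Geostrophic balance (pressure-gradient force = Coriolis force):
V_g = (1/(fρ)) |∂P/∂n| = 2.05×10⁻³ / (7.73×10⁻⁵ × 0.660) = 40.2 m/s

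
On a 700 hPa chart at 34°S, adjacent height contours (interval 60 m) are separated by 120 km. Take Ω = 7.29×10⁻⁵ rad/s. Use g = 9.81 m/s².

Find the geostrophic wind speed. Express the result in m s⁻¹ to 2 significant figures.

60 m s⁻¹

Coriolis parameter at 34°S:
f = 2Ω sin φ = 2 × 7.29×10⁻⁵ × sin 34° = 8.15×10⁻⁵ s⁻¹
Height gradient: |∂Z/∂n| = 60 m / 120000 m = 5.00×10⁻⁴
On a pressure surface, geostrophic balance gives V_g = (g/f)|∂Z/∂n|:
V_g = 9.81 × 5.00×10⁻⁴ / 8.15×10⁻⁵ = 60.2 m/s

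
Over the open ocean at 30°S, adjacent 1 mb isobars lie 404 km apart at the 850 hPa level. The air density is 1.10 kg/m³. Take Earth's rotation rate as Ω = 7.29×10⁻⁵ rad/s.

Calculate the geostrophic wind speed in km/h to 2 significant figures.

11 km/h

Coriolis parameter at 30°S:
f = 2Ω sin φ = 2 × 7.29×10⁻⁵ × sin 30° = 7.29×10⁻⁵ s⁻¹
Pressure gradient: |∂P/∂n| = 100 Pa / 404000 m = 2.48×10⁻⁴ Pa/m
Geostrophic balance (pressure-gradient force = Coriolis force):
V_g = (1/(fρ)) |∂P/∂n| = 2.48×10⁻⁴ / (7.29×10⁻⁵ × 1.10) = 3.09 m/s
Converting: 3.09 m/s × 3.6 = 11 km/h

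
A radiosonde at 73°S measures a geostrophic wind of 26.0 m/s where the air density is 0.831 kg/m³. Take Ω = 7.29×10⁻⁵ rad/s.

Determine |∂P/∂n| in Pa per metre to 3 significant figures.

Coriolis parameter at 73°S:
f = 2Ω sin φ = 2 × 7.29×10⁻⁵ × sin 73° = 1.39×10⁻⁴ s⁻¹
Geostrophic balance rearranged: |∂P/∂n| = f ρ V_g
|∂P/∂n| = 1.39×10⁻⁴ × 0.831 × 26.0 = 3.01×10⁻³ Pa/m

3.01×10⁻³ Pa/m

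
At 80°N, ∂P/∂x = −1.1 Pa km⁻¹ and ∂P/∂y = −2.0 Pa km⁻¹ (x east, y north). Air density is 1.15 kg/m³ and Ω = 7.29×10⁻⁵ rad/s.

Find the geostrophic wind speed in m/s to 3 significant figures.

Coriolis parameter at 80°N:
f = 2Ω sin φ = 2 × 7.29×10⁻⁵ × sin 80° = 1.44×10⁻⁴ s⁻¹
Component geostrophic relations (x east, y north):
u_g = −(1/(fρ)) ∂P/∂y,  v_g = (1/(fρ)) ∂P/∂x
u_g = −(−2.0×10⁻³)/(1.44×10⁻⁴ × 1.15) = 12.1 m/s;  v_g = (−1.1×10⁻³)/(1.44×10⁻⁴ × 1.15) = −6.66 m/s
|V_g| = √(u_g² + v_g²) = 13.8 m/s

13.8 m/s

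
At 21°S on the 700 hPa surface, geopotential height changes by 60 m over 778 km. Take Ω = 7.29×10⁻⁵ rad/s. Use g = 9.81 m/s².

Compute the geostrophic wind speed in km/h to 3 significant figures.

52.1 km/h

Coriolis parameter at 21°S:
f = 2Ω sin φ = 2 × 7.29×10⁻⁵ × sin 21° = 5.23×10⁻⁵ s⁻¹
Height gradient: |∂Z/∂n| = 60 m / 778000 m = 7.71×10⁻⁵
On a pressure surface, geostrophic balance gives V_g = (g/f)|∂Z/∂n|:
V_g = 9.81 × 7.71×10⁻⁵ / 5.23×10⁻⁵ = 14.5 m/s
Converting: 14.5 m/s × 3.6 = 52.1 km/h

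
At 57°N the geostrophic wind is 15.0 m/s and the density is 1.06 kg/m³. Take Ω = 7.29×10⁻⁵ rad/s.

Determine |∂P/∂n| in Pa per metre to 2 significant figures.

1.9×10⁻³ Pa/m

Coriolis parameter at 57°N:
f = 2Ω sin φ = 2 × 7.29×10⁻⁵ × sin 57° = 1.22×10⁻⁴ s⁻¹
Geostrophic balance rearranged: |∂P/∂n| = f ρ V_g
|∂P/∂n| = 1.22×10⁻⁴ × 1.06 × 15.0 = 1.94×10⁻³ Pa/m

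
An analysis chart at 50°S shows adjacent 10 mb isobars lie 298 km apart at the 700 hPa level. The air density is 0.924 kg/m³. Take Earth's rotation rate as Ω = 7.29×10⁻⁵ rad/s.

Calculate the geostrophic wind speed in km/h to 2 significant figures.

120 km/h

Coriolis parameter at 50°S:
f = 2Ω sin φ = 2 × 7.29×10⁻⁵ × sin 50° = 1.12×10⁻⁴ s⁻¹
Pressure gradient: |∂P/∂n| = 1000 Pa / 298000 m = 3.36×10⁻³ Pa/m
Geostrophic balance (pressure-gradient force = Coriolis force):
V_g = (1/(fρ)) |∂P/∂n| = 3.36×10⁻³ / (1.12×10⁻⁴ × 0.924) = 32.5 m/s
Converting: 32.5 m/s × 3.6 = 120 km/h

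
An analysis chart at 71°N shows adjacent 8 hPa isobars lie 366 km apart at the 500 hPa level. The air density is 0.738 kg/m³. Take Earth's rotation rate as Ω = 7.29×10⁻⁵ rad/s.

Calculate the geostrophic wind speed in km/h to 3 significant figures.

77.3 km/h

Coriolis parameter at 71°N:
f = 2Ω sin φ = 2 × 7.29×10⁻⁵ × sin 71° = 1.38×10⁻⁴ s⁻¹
Pressure gradient: |∂P/∂n| = 800 Pa / 366000 m = 2.19×10⁻³ Pa/m
Geostrophic balance (pressure-gradient force = Coriolis force):
V_g = (1/(fρ)) |∂P/∂n| = 2.19×10⁻³ / (1.38×10⁻⁴ × 0.738) = 21.5 m/s
Converting: 21.5 m/s × 3.6 = 77.3 km/h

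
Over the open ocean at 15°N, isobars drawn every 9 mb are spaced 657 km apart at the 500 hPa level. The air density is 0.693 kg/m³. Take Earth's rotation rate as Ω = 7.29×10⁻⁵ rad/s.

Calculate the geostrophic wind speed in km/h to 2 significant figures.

190 km/h

Coriolis parameter at 15°N:
f = 2Ω sin φ = 2 × 7.29×10⁻⁵ × sin 15° = 3.77×10⁻⁵ s⁻¹
Pressure gradient: |∂P/∂n| = 900 Pa / 657000 m = 1.37×10⁻³ Pa/m
Geostrophic balance (pressure-gradient force = Coriolis force):
V_g = (1/(fρ)) |∂P/∂n| = 1.37×10⁻³ / (3.77×10⁻⁵ × 0.693) = 52.4 m/s
Converting: 52.4 m/s × 3.6 = 190 km/h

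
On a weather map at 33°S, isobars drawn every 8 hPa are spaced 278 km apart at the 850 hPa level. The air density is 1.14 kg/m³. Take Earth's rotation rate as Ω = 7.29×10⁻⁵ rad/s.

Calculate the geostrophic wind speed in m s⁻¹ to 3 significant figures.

31.8 m s⁻¹

Coriolis parameter at 33°S:
f = 2Ω sin φ = 2 × 7.29×10⁻⁵ × sin 33° = 7.94×10⁻⁵ s⁻¹
Pressure gradient: |∂P/∂n| = 800 Pa / 278000 m = 2.88×10⁻³ Pa/m
Geostrophic balance (pressure-gradient force = Coriolis force):
V_g = (1/(fρ)) |∂P/∂n| = 2.88×10⁻³ / (7.94×10⁻⁵ × 1.14) = 31.8 m/s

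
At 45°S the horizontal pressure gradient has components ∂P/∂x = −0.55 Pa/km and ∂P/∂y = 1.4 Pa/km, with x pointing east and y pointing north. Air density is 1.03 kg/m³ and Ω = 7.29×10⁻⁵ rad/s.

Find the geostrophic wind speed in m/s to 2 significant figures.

14 m/s

Coriolis parameter at 45°S:
f = 2Ω sin φ = 2 × 7.29×10⁻⁵ × sin 45° = 1.03×10⁻⁴ s⁻¹
In the Southern Hemisphere f is negative: f = −1.03×10⁻⁴ s⁻¹.
Component geostrophic relations (x east, y north):
u_g = −(1/(fρ)) ∂P/∂y,  v_g = (1/(fρ)) ∂P/∂x
u_g = −(1.4×10⁻³)/(−1.03×10⁻⁴ × 1.03) = 13.2 m/s;  v_g = (−0.55×10⁻³)/(−1.03×10⁻⁴ × 1.03) = 5.18 m/s
|V_g| = √(u_g² + v_g²) = 14.2 m/s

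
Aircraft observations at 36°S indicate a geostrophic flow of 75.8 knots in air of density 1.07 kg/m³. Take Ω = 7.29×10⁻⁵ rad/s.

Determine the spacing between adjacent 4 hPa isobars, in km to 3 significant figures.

112 km

Coriolis parameter at 36°S:
f = 2Ω sin φ = 2 × 7.29×10⁻⁵ × sin 36° = 8.57×10⁻⁵ s⁻¹
Wind speed in SI: 75.8 knots = 39.0 m/s
Geostrophic balance rearranged: |∂P/∂n| = f ρ V_g
|∂P/∂n| = 8.57×10⁻⁵ × 1.07 × 39.0 = 3.58×10⁻³ Pa/m
Isobar spacing: Δn = ΔP/|∂P/∂n| = 400 Pa / 3.58×10⁻³ Pa/m = 111865 m ≈ 112 km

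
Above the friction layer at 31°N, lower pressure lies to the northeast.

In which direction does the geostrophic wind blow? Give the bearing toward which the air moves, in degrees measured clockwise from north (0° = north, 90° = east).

The pressure-gradient force points toward the northeast (bearing 045°).
Geostrophic balance: in the Northern Hemisphere the Coriolis force deflects motion to the right, so the geostrophic wind blows 90° to the right of the pressure-gradient force (low pressure on the left).
Rotating 045° by 90° clockwise gives 135° — the wind blows toward the southeast.

135°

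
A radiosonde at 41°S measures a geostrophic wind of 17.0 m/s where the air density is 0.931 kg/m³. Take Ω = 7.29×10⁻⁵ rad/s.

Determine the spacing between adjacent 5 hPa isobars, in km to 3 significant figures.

Coriolis parameter at 41°S:
f = 2Ω sin φ = 2 × 7.29×10⁻⁵ × sin 41° = 9.57×10⁻⁵ s⁻¹
Geostrophic balance rearranged: |∂P/∂n| = f ρ V_g
|∂P/∂n| = 9.57×10⁻⁵ × 0.931 × 17.0 = 1.51×10⁻³ Pa/m
Isobar spacing: Δn = ΔP/|∂P/∂n| = 500 Pa / 1.51×10⁻³ Pa/m = 330271 m ≈ 330 km

330 km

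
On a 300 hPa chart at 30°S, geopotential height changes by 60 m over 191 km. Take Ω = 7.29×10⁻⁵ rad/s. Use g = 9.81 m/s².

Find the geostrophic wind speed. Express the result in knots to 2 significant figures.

82 knots

Coriolis parameter at 30°S:
f = 2Ω sin φ = 2 × 7.29×10⁻⁵ × sin 30° = 7.29×10⁻⁵ s⁻¹
Height gradient: |∂Z/∂n| = 60 m / 191000 m = 3.14×10⁻⁴
On a pressure surface, geostrophic balance gives V_g = (g/f)|∂Z/∂n|:
V_g = 9.81 × 3.14×10⁻⁴ / 7.29×10⁻⁵ = 42.3 m/s
Converting: 42.3 m/s × 1.944 = 82 knots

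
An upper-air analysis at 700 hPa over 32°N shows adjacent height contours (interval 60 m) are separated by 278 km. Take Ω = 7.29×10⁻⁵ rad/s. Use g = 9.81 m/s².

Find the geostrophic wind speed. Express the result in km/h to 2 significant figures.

99 km/h

Coriolis parameter at 32°N:
f = 2Ω sin φ = 2 × 7.29×10⁻⁵ × sin 32° = 7.73×10⁻⁵ s⁻¹
Height gradient: |∂Z/∂n| = 60 m / 278000 m = 2.16×10⁻⁴
On a pressure surface, geostrophic balance gives V_g = (g/f)|∂Z/∂n|:
V_g = 9.81 × 2.16×10⁻⁴ / 7.73×10⁻⁵ = 27.4 m/s
Converting: 27.4 m/s × 3.6 = 99 km/h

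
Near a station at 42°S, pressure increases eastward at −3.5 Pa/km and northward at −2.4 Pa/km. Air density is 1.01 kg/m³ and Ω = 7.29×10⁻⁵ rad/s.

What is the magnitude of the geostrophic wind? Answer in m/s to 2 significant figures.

43 m/s

Coriolis parameter at 42°S:
f = 2Ω sin φ = 2 × 7.29×10⁻⁵ × sin 42° = 9.76×10⁻⁵ s⁻¹
In the Southern Hemisphere f is negative: f = −9.76×10⁻⁵ s⁻¹.
Component geostrophic relations (x east, y north):
u_g = −(1/(fρ)) ∂P/∂y,  v_g = (1/(fρ)) ∂P/∂x
u_g = −(−2.4×10⁻³)/(−9.76×10⁻⁵ × 1.01) = −24.4 m/s;  v_g = (−3.5×10⁻³)/(−9.76×10⁻⁵ × 1.01) = 35.5 m/s
|V_g| = √(u_g² + v_g²) = 43.1 m/s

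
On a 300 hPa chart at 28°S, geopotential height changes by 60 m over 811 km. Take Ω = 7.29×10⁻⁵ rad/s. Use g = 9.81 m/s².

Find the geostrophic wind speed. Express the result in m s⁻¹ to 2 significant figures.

11 m s⁻¹

Coriolis parameter at 28°S:
f = 2Ω sin φ = 2 × 7.29×10⁻⁵ × sin 28° = 6.84×10⁻⁵ s⁻¹
Height gradient: |∂Z/∂n| = 60 m / 811000 m = 7.40×10⁻⁵
On a pressure surface, geostrophic balance gives V_g = (g/f)|∂Z/∂n|:
V_g = 9.81 × 7.40×10⁻⁵ / 6.84×10⁻⁵ = 10.6 m/s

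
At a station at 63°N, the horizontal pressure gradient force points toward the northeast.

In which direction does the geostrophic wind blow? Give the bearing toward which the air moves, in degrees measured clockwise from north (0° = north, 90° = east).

The pressure-gradient force points toward the northeast (bearing 045°).
Geostrophic balance: in the Northern Hemisphere the Coriolis force deflects motion to the right, so the geostrophic wind blows 90° to the right of the pressure-gradient force (low pressure on the left).
Rotating 045° by 90° clockwise gives 135° — the wind blows toward the southeast.

135°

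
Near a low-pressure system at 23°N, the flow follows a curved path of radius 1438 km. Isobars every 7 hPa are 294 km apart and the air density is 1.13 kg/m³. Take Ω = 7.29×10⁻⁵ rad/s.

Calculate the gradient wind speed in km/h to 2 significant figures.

Coriolis parameter at 23°N:
f = 2Ω sin φ = 2 × 7.29×10⁻⁵ × sin 23° = 5.70×10⁻⁵ s⁻¹
Pressure gradient: |∂P/∂n| = 700 Pa / 294000 m = 2.38×10⁻³ Pa/m
Geostrophic speed: V_g = |∂P/∂n|/(fρ) = 2.38×10⁻³/(5.70×10⁻⁵ × 1.13) = 37.0 m/s
Around a low, centrifugal force acts outward with Coriolis, so pressure-gradient force balances both:
(1/ρ)|∂P/∂n| = fV + V²/R  →  V² + fR·V − fR·V_g = 0
With fR = 5.70×10⁻⁵ × 1438×10³ m = 81.9 m/s:
V = [−fR + √((fR)² + 4 fR V_g)]/2 = [−81.9 + √(81.9² + 4×81.9×37)]/2 = 27.7 m/s
Subgeostrophic (V < V_g = 37 m/s), as expected around a low.
Converting: 27.7 m/s × 3.6 = 100 km/h

100 km/h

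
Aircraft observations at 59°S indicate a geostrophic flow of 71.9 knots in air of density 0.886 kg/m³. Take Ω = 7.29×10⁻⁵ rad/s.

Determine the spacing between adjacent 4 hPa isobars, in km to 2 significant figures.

Coriolis parameter at 59°S:
f = 2Ω sin φ = 2 × 7.29×10⁻⁵ × sin 59° = 1.25×10⁻⁴ s⁻¹
Wind speed in SI: 71.9 knots = 37.0 m/s
Geostrophic balance rearranged: |∂P/∂n| = f ρ V_g
|∂P/∂n| = 1.25×10⁻⁴ × 0.886 × 37.0 = 4.10×10⁻³ Pa/m
Isobar spacing: Δn = ΔP/|∂P/∂n| = 400 Pa / 4.10×10⁻³ Pa/m = 97664 m ≈ 98 km

98 km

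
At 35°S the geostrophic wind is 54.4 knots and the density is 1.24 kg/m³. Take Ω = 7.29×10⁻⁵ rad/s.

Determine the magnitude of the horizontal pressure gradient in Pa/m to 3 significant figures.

2.90×10⁻³ Pa/m

Coriolis parameter at 35°S:
f = 2Ω sin φ = 2 × 7.29×10⁻⁵ × sin 35° = 8.36×10⁻⁵ s⁻¹
Wind speed in SI: 54.4 knots = 28.0 m/s
Geostrophic balance rearranged: |∂P/∂n| = f ρ V_g
|∂P/∂n| = 8.36×10⁻⁵ × 1.24 × 28.0 = 2.90×10⁻³ Pa/m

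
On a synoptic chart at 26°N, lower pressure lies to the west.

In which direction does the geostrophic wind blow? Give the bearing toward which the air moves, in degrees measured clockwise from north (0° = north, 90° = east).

000°

The pressure-gradient force points toward the west (bearing 270°).
Geostrophic balance: in the Northern Hemisphere the Coriolis force deflects motion to the right, so the geostrophic wind blows 90° to the right of the pressure-gradient force (low pressure on the left).
Rotating 270° by 90° clockwise gives 000° — the wind blows toward the north.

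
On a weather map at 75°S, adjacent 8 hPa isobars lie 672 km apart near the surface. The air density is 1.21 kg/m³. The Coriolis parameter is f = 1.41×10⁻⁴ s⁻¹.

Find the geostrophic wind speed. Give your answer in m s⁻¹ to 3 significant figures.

6.98 m s⁻¹

Pressure gradient: |∂P/∂n| = 800 Pa / 672000 m = 1.19×10⁻³ Pa/m
Geostrophic balance (pressure-gradient force = Coriolis force):
V_g = (1/(fρ)) |∂P/∂n| = 1.19×10⁻³ / (1.41×10⁻⁴ × 1.21) = 6.98 m/s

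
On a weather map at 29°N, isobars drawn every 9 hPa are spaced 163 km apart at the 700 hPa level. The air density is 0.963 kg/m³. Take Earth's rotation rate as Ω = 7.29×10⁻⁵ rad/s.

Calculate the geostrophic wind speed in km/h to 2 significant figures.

290 km/h

Coriolis parameter at 29°N:
f = 2Ω sin φ = 2 × 7.29×10⁻⁵ × sin 29° = 7.07×10⁻⁵ s⁻¹
Pressure gradient: |∂P/∂n| = 900 Pa / 163000 m = 5.52×10⁻³ Pa/m
Geostrophic balance (pressure-gradient force = Coriolis force):
V_g = (1/(fρ)) |∂P/∂n| = 5.52×10⁻³ / (7.07×10⁻⁵ × 0.963) = 81.1 m/s
Converting: 81.1 m/s × 3.6 = 290 km/h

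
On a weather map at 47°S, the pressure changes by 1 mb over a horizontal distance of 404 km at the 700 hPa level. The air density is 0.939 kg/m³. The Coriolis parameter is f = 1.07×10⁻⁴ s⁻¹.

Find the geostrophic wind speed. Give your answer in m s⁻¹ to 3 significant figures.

2.46 m s⁻¹

Pressure gradient: |∂P/∂n| = 100 Pa / 404000 m = 2.48×10⁻⁴ Pa/m
Geostrophic balance (pressure-gradient force = Coriolis force):
V_g = (1/(fρ)) |∂P/∂n| = 2.48×10⁻⁴ / (1.07×10⁻⁴ × 0.939) = 2.46 m/s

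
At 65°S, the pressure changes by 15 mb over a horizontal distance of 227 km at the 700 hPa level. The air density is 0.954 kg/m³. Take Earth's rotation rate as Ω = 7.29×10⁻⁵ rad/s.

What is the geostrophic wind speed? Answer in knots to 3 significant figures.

Coriolis parameter at 65°S:
f = 2Ω sin φ = 2 × 7.29×10⁻⁵ × sin 65° = 1.32×10⁻⁴ s⁻¹
Pressure gradient: |∂P/∂n| = 1500 Pa / 227000 m = 6.61×10⁻³ Pa/m
Geostrophic balance (pressure-gradient force = Coriolis force):
V_g = (1/(fρ)) |∂P/∂n| = 6.61×10⁻³ / (1.32×10⁻⁴ × 0.954) = 52.4 m/s
Converting: 52.4 m/s × 1.944 = 102 knots

102 knots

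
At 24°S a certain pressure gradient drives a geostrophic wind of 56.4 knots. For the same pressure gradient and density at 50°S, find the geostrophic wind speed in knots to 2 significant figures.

30 knots

With the same pressure gradient and density, V_g ∝ 1/f ∝ 1/sin φ.
V₂ = V₁ · sin φ₁ / sin φ₂ = 56.4 × sin 24° / sin 50°
V₂ = 56.4 × 0.4067/0.7660 = 30 knots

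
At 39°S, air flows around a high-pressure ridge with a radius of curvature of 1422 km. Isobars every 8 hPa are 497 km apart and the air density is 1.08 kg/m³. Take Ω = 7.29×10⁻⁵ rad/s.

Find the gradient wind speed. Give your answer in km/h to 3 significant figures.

68.5 km/h

Coriolis parameter at 39°S:
f = 2Ω sin φ = 2 × 7.29×10⁻⁵ × sin 39° = 9.18×10⁻⁵ s⁻¹
Pressure gradient: |∂P/∂n| = 800 Pa / 497000 m = 1.61×10⁻³ Pa/m
Geostrophic speed: V_g = |∂P/∂n|/(fρ) = 1.61×10⁻³/(9.18×10⁻⁵ × 1.08) = 16.2 m/s
Around a high, pressure-gradient force acts outward with centrifugal, so Coriolis balances both:
fV = (1/ρ)|∂P/∂n| + V²/R  →  V² − fR·V + fR·V_g = 0
With fR = 9.18×10⁻⁵ × 1422×10³ m = 130 m/s:
V = [fR − √((fR)² − 4 fR V_g)]/2 = [130 − √(130² − 4×130×16.2)]/2 = 19 m/s
Supergeostrophic (V > V_g = 16.2 m/s), as expected around a high.
Converting: 19 m/s × 3.6 = 68.5 km/h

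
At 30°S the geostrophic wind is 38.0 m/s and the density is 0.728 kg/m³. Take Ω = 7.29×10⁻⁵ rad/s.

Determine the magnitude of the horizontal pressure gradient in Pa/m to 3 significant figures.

Coriolis parameter at 30°S:
f = 2Ω sin φ = 2 × 7.29×10⁻⁵ × sin 30° = 7.29×10⁻⁵ s⁻¹
Geostrophic balance rearranged: |∂P/∂n| = f ρ V_g
|∂P/∂n| = 7.29×10⁻⁵ × 0.728 × 38.0 = 2.02×10⁻³ Pa/m

2.02×10⁻³ Pa/m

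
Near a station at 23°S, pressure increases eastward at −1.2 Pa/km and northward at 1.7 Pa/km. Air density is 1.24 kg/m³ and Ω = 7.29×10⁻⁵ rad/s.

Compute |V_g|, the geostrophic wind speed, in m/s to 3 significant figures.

29.5 m/s

Coriolis parameter at 23°S:
f = 2Ω sin φ = 2 × 7.29×10⁻⁵ × sin 23° = 5.70×10⁻⁵ s⁻¹
In the Southern Hemisphere f is negative: f = −5.70×10⁻⁵ s⁻¹.
Component geostrophic relations (x east, y north):
u_g = −(1/(fρ)) ∂P/∂y,  v_g = (1/(fρ)) ∂P/∂x
u_g = −(1.7×10⁻³)/(−5.70×10⁻⁵ × 1.24) = 24.1 m/s;  v_g = (−1.2×10⁻³)/(−5.70×10⁻⁵ × 1.24) = 17.0 m/s
|V_g| = √(u_g² + v_g²) = 29.5 m/s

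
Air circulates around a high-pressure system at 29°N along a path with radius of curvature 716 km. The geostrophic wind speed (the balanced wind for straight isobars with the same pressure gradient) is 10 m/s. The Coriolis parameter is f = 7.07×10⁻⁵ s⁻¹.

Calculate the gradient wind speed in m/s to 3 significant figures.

Around a high, pressure-gradient force acts outward with centrifugal, so Coriolis balances both:
fV = (1/ρ)|∂P/∂n| + V²/R  →  V² − fR·V + fR·V_g = 0
With fR = 7.07×10⁻⁵ × 716×10³ m = 50.6 m/s:
V = [fR − √((fR)² − 4 fR V_g)]/2 = [50.6 − √(50.6² − 4×50.6×10)]/2 = 13.7 m/s
Supergeostrophic (V > V_g = 10 m/s), as expected around a high.

13.7 m/s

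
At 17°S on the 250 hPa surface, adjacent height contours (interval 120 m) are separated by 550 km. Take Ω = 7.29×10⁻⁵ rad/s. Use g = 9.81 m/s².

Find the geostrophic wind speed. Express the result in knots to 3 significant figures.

Coriolis parameter at 17°S:
f = 2Ω sin φ = 2 × 7.29×10⁻⁵ × sin 17° = 4.26×10⁻⁵ s⁻¹
Height gradient: |∂Z/∂n| = 120 m / 550000 m = 2.18×10⁻⁴
On a pressure surface, geostrophic balance gives V_g = (g/f)|∂Z/∂n|:
V_g = 9.81 × 2.18×10⁻⁴ / 4.26×10⁻⁵ = 50.2 m/s
Converting: 50.2 m/s × 1.944 = 97.6 knots

97.6 knots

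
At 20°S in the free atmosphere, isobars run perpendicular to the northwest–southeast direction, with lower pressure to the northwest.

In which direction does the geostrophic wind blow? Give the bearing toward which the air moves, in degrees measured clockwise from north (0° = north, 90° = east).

The pressure-gradient force points toward the northwest (bearing 315°).
Geostrophic balance: in the Southern Hemisphere the Coriolis force deflects motion to the left, so the geostrophic wind blows 90° to the left of the pressure-gradient force (low pressure on the right).
Rotating 315° by 90° counterclockwise gives 225° — the wind blows toward the southwest.

225°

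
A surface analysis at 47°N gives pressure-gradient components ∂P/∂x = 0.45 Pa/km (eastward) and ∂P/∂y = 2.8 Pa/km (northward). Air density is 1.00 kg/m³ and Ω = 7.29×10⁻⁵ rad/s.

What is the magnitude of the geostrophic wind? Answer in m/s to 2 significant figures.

Coriolis parameter at 47°N:
f = 2Ω sin φ = 2 × 7.29×10⁻⁵ × sin 47° = 1.07×10⁻⁴ s⁻¹
Component geostrophic relations (x east, y north):
u_g = −(1/(fρ)) ∂P/∂y,  v_g = (1/(fρ)) ∂P/∂x
u_g = −(2.8×10⁻³)/(1.07×10⁻⁴ × 1.00) = −26.3 m/s;  v_g = (0.45×10⁻³)/(1.07×10⁻⁴ × 1.00) = 4.22 m/s
|V_g| = √(u_g² + v_g²) = 26.6 m/s

27 m/s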